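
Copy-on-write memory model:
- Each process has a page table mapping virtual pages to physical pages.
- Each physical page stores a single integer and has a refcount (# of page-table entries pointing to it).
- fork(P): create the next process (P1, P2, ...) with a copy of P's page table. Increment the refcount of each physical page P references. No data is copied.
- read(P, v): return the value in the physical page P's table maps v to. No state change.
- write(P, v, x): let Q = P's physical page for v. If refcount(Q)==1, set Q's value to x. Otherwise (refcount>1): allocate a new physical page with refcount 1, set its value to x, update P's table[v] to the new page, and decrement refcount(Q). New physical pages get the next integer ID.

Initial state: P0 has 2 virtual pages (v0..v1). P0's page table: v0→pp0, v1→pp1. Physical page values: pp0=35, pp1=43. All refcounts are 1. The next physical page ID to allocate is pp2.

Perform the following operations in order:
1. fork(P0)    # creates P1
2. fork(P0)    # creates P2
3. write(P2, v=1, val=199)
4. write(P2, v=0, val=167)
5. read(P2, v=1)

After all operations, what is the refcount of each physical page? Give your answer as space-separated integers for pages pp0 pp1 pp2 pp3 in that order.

Answer: 2 2 1 1

Derivation:
Op 1: fork(P0) -> P1. 2 ppages; refcounts: pp0:2 pp1:2
Op 2: fork(P0) -> P2. 2 ppages; refcounts: pp0:3 pp1:3
Op 3: write(P2, v1, 199). refcount(pp1)=3>1 -> COPY to pp2. 3 ppages; refcounts: pp0:3 pp1:2 pp2:1
Op 4: write(P2, v0, 167). refcount(pp0)=3>1 -> COPY to pp3. 4 ppages; refcounts: pp0:2 pp1:2 pp2:1 pp3:1
Op 5: read(P2, v1) -> 199. No state change.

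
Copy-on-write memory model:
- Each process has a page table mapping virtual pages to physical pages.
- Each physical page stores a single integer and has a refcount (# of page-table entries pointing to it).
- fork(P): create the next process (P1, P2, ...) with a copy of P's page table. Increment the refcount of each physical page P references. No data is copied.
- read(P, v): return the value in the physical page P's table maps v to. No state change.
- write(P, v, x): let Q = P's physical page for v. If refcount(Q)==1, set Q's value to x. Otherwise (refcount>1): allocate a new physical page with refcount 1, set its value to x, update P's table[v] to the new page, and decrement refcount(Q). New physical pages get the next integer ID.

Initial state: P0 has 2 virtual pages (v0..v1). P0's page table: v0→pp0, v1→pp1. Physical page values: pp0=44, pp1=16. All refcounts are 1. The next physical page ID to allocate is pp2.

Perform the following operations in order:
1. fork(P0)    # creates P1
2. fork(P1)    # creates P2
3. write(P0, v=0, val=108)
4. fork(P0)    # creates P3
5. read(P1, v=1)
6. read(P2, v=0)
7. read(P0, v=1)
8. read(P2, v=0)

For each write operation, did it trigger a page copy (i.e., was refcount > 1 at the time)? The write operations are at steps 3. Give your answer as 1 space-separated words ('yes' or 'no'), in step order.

Op 1: fork(P0) -> P1. 2 ppages; refcounts: pp0:2 pp1:2
Op 2: fork(P1) -> P2. 2 ppages; refcounts: pp0:3 pp1:3
Op 3: write(P0, v0, 108). refcount(pp0)=3>1 -> COPY to pp2. 3 ppages; refcounts: pp0:2 pp1:3 pp2:1
Op 4: fork(P0) -> P3. 3 ppages; refcounts: pp0:2 pp1:4 pp2:2
Op 5: read(P1, v1) -> 16. No state change.
Op 6: read(P2, v0) -> 44. No state change.
Op 7: read(P0, v1) -> 16. No state change.
Op 8: read(P2, v0) -> 44. No state change.

yes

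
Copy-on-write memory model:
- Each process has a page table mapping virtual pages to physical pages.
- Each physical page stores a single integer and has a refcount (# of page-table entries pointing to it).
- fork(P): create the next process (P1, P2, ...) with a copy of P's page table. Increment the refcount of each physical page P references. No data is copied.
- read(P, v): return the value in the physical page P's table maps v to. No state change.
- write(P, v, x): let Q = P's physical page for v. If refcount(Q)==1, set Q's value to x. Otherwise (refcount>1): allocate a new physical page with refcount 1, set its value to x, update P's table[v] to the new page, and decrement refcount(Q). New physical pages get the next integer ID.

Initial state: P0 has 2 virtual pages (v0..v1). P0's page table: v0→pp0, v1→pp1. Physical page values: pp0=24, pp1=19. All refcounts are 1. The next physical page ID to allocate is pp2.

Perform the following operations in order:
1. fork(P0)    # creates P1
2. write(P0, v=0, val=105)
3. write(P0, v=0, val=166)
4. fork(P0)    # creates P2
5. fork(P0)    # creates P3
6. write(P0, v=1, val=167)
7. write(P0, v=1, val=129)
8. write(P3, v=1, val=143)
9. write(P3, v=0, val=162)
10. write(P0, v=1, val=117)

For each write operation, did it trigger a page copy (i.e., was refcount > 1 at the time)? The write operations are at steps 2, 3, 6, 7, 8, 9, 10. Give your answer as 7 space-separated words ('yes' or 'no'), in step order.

Op 1: fork(P0) -> P1. 2 ppages; refcounts: pp0:2 pp1:2
Op 2: write(P0, v0, 105). refcount(pp0)=2>1 -> COPY to pp2. 3 ppages; refcounts: pp0:1 pp1:2 pp2:1
Op 3: write(P0, v0, 166). refcount(pp2)=1 -> write in place. 3 ppages; refcounts: pp0:1 pp1:2 pp2:1
Op 4: fork(P0) -> P2. 3 ppages; refcounts: pp0:1 pp1:3 pp2:2
Op 5: fork(P0) -> P3. 3 ppages; refcounts: pp0:1 pp1:4 pp2:3
Op 6: write(P0, v1, 167). refcount(pp1)=4>1 -> COPY to pp3. 4 ppages; refcounts: pp0:1 pp1:3 pp2:3 pp3:1
Op 7: write(P0, v1, 129). refcount(pp3)=1 -> write in place. 4 ppages; refcounts: pp0:1 pp1:3 pp2:3 pp3:1
Op 8: write(P3, v1, 143). refcount(pp1)=3>1 -> COPY to pp4. 5 ppages; refcounts: pp0:1 pp1:2 pp2:3 pp3:1 pp4:1
Op 9: write(P3, v0, 162). refcount(pp2)=3>1 -> COPY to pp5. 6 ppages; refcounts: pp0:1 pp1:2 pp2:2 pp3:1 pp4:1 pp5:1
Op 10: write(P0, v1, 117). refcount(pp3)=1 -> write in place. 6 ppages; refcounts: pp0:1 pp1:2 pp2:2 pp3:1 pp4:1 pp5:1

yes no yes no yes yes no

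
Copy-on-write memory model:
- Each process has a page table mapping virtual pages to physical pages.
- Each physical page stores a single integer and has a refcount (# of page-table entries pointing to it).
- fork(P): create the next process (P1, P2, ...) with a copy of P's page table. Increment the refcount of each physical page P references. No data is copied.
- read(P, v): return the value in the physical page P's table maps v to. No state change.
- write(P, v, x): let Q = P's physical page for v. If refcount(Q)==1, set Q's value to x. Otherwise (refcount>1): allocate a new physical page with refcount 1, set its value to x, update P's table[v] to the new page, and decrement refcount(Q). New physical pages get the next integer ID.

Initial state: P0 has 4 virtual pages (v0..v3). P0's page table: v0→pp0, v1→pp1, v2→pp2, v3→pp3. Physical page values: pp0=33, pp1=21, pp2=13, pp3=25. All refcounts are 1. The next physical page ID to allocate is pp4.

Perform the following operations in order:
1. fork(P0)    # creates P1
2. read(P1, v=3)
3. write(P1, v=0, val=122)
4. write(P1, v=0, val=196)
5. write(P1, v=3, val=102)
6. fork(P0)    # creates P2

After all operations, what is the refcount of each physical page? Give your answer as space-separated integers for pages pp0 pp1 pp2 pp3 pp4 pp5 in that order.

Answer: 2 3 3 2 1 1

Derivation:
Op 1: fork(P0) -> P1. 4 ppages; refcounts: pp0:2 pp1:2 pp2:2 pp3:2
Op 2: read(P1, v3) -> 25. No state change.
Op 3: write(P1, v0, 122). refcount(pp0)=2>1 -> COPY to pp4. 5 ppages; refcounts: pp0:1 pp1:2 pp2:2 pp3:2 pp4:1
Op 4: write(P1, v0, 196). refcount(pp4)=1 -> write in place. 5 ppages; refcounts: pp0:1 pp1:2 pp2:2 pp3:2 pp4:1
Op 5: write(P1, v3, 102). refcount(pp3)=2>1 -> COPY to pp5. 6 ppages; refcounts: pp0:1 pp1:2 pp2:2 pp3:1 pp4:1 pp5:1
Op 6: fork(P0) -> P2. 6 ppages; refcounts: pp0:2 pp1:3 pp2:3 pp3:2 pp4:1 pp5:1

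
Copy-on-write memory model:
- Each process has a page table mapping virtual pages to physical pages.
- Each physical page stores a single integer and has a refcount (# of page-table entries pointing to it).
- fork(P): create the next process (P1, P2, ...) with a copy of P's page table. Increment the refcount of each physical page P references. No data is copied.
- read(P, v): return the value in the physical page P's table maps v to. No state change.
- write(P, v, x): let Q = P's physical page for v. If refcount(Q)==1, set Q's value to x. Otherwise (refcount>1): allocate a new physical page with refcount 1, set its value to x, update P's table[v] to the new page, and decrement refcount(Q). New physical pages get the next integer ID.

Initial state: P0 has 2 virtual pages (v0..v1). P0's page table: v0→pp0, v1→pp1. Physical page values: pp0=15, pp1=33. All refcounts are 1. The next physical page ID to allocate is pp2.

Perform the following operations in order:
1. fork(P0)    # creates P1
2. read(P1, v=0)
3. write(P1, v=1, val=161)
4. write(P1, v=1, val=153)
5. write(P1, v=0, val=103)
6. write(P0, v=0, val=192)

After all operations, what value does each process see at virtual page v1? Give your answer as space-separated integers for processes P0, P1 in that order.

Answer: 33 153

Derivation:
Op 1: fork(P0) -> P1. 2 ppages; refcounts: pp0:2 pp1:2
Op 2: read(P1, v0) -> 15. No state change.
Op 3: write(P1, v1, 161). refcount(pp1)=2>1 -> COPY to pp2. 3 ppages; refcounts: pp0:2 pp1:1 pp2:1
Op 4: write(P1, v1, 153). refcount(pp2)=1 -> write in place. 3 ppages; refcounts: pp0:2 pp1:1 pp2:1
Op 5: write(P1, v0, 103). refcount(pp0)=2>1 -> COPY to pp3. 4 ppages; refcounts: pp0:1 pp1:1 pp2:1 pp3:1
Op 6: write(P0, v0, 192). refcount(pp0)=1 -> write in place. 4 ppages; refcounts: pp0:1 pp1:1 pp2:1 pp3:1
P0: v1 -> pp1 = 33
P1: v1 -> pp2 = 153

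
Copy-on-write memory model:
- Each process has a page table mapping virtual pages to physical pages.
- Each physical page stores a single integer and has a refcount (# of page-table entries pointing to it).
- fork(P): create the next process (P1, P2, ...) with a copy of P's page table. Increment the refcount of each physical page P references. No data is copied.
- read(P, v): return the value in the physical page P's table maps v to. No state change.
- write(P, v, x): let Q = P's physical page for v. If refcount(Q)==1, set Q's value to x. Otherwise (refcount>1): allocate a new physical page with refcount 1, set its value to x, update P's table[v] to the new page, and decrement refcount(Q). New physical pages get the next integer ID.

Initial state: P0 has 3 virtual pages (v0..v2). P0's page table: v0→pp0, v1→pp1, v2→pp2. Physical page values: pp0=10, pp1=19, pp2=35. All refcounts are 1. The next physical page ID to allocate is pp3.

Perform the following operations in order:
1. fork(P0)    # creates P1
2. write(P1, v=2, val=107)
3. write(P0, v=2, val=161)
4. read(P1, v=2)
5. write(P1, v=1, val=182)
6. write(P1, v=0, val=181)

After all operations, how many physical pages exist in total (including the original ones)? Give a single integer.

Op 1: fork(P0) -> P1. 3 ppages; refcounts: pp0:2 pp1:2 pp2:2
Op 2: write(P1, v2, 107). refcount(pp2)=2>1 -> COPY to pp3. 4 ppages; refcounts: pp0:2 pp1:2 pp2:1 pp3:1
Op 3: write(P0, v2, 161). refcount(pp2)=1 -> write in place. 4 ppages; refcounts: pp0:2 pp1:2 pp2:1 pp3:1
Op 4: read(P1, v2) -> 107. No state change.
Op 5: write(P1, v1, 182). refcount(pp1)=2>1 -> COPY to pp4. 5 ppages; refcounts: pp0:2 pp1:1 pp2:1 pp3:1 pp4:1
Op 6: write(P1, v0, 181). refcount(pp0)=2>1 -> COPY to pp5. 6 ppages; refcounts: pp0:1 pp1:1 pp2:1 pp3:1 pp4:1 pp5:1

Answer: 6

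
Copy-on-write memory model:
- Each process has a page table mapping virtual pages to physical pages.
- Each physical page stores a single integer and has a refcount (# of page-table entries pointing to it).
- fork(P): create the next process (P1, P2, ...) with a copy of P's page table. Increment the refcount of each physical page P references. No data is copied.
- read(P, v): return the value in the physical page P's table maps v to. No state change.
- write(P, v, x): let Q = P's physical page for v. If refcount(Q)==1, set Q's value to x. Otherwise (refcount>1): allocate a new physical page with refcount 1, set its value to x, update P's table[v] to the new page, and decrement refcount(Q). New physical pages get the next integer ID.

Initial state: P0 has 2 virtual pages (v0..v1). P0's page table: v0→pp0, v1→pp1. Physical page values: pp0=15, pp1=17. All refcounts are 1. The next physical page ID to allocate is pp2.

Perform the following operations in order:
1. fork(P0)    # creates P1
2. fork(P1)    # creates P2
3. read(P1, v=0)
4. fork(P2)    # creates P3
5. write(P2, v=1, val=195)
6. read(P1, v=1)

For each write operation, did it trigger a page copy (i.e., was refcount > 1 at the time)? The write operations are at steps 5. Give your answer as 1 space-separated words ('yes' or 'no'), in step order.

Op 1: fork(P0) -> P1. 2 ppages; refcounts: pp0:2 pp1:2
Op 2: fork(P1) -> P2. 2 ppages; refcounts: pp0:3 pp1:3
Op 3: read(P1, v0) -> 15. No state change.
Op 4: fork(P2) -> P3. 2 ppages; refcounts: pp0:4 pp1:4
Op 5: write(P2, v1, 195). refcount(pp1)=4>1 -> COPY to pp2. 3 ppages; refcounts: pp0:4 pp1:3 pp2:1
Op 6: read(P1, v1) -> 17. No state change.

yes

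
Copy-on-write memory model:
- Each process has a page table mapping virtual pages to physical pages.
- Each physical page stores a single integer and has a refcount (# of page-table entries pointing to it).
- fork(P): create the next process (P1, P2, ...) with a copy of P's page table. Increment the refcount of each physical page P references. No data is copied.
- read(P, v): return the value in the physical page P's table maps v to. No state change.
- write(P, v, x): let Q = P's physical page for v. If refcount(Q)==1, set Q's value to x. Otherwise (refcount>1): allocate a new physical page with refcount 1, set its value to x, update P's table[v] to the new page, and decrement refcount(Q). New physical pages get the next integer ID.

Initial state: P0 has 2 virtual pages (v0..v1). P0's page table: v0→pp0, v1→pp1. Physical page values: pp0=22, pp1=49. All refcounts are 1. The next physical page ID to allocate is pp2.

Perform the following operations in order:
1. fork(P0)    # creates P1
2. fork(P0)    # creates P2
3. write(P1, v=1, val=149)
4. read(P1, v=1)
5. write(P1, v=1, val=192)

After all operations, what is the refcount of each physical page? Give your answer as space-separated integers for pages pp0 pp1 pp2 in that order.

Answer: 3 2 1

Derivation:
Op 1: fork(P0) -> P1. 2 ppages; refcounts: pp0:2 pp1:2
Op 2: fork(P0) -> P2. 2 ppages; refcounts: pp0:3 pp1:3
Op 3: write(P1, v1, 149). refcount(pp1)=3>1 -> COPY to pp2. 3 ppages; refcounts: pp0:3 pp1:2 pp2:1
Op 4: read(P1, v1) -> 149. No state change.
Op 5: write(P1, v1, 192). refcount(pp2)=1 -> write in place. 3 ppages; refcounts: pp0:3 pp1:2 pp2:1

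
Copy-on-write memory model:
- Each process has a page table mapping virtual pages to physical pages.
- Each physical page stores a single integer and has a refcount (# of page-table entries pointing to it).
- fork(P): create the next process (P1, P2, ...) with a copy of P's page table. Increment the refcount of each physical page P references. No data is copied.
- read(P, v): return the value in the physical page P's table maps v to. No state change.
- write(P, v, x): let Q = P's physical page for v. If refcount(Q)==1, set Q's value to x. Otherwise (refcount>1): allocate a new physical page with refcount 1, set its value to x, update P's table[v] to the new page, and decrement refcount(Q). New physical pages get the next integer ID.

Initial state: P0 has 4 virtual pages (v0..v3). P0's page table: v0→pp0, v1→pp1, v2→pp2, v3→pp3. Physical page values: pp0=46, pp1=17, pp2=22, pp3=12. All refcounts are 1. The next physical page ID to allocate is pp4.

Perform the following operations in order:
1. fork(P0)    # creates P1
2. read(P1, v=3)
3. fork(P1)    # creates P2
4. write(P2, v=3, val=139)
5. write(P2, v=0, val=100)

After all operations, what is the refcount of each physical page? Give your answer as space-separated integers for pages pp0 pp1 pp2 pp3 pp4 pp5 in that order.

Answer: 2 3 3 2 1 1

Derivation:
Op 1: fork(P0) -> P1. 4 ppages; refcounts: pp0:2 pp1:2 pp2:2 pp3:2
Op 2: read(P1, v3) -> 12. No state change.
Op 3: fork(P1) -> P2. 4 ppages; refcounts: pp0:3 pp1:3 pp2:3 pp3:3
Op 4: write(P2, v3, 139). refcount(pp3)=3>1 -> COPY to pp4. 5 ppages; refcounts: pp0:3 pp1:3 pp2:3 pp3:2 pp4:1
Op 5: write(P2, v0, 100). refcount(pp0)=3>1 -> COPY to pp5. 6 ppages; refcounts: pp0:2 pp1:3 pp2:3 pp3:2 pp4:1 pp5:1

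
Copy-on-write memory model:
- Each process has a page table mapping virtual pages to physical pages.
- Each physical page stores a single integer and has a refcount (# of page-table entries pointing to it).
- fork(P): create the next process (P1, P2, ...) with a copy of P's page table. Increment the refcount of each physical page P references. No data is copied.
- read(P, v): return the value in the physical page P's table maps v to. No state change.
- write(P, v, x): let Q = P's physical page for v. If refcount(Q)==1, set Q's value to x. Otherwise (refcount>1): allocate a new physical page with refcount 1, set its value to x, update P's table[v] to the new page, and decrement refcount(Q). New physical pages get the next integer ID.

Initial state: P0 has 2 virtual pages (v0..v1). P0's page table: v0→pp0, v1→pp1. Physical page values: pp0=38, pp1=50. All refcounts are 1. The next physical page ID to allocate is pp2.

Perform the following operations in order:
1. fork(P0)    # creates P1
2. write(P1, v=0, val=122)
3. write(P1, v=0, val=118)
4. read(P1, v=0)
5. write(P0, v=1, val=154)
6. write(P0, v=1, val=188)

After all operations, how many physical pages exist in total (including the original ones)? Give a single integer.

Answer: 4

Derivation:
Op 1: fork(P0) -> P1. 2 ppages; refcounts: pp0:2 pp1:2
Op 2: write(P1, v0, 122). refcount(pp0)=2>1 -> COPY to pp2. 3 ppages; refcounts: pp0:1 pp1:2 pp2:1
Op 3: write(P1, v0, 118). refcount(pp2)=1 -> write in place. 3 ppages; refcounts: pp0:1 pp1:2 pp2:1
Op 4: read(P1, v0) -> 118. No state change.
Op 5: write(P0, v1, 154). refcount(pp1)=2>1 -> COPY to pp3. 4 ppages; refcounts: pp0:1 pp1:1 pp2:1 pp3:1
Op 6: write(P0, v1, 188). refcount(pp3)=1 -> write in place. 4 ppages; refcounts: pp0:1 pp1:1 pp2:1 pp3:1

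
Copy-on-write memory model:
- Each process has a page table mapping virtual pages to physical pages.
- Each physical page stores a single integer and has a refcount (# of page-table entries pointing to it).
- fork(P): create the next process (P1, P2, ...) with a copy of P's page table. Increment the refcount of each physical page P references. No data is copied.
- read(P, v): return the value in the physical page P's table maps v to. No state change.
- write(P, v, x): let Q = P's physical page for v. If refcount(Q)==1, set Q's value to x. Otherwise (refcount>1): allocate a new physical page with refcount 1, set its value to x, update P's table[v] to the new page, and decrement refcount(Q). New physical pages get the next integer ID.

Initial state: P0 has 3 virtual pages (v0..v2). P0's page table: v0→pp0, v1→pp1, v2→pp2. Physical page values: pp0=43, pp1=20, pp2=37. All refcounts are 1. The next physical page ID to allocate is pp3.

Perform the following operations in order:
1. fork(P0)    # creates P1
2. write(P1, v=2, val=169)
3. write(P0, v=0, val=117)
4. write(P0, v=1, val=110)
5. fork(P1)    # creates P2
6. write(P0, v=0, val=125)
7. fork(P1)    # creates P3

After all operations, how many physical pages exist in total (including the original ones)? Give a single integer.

Answer: 6

Derivation:
Op 1: fork(P0) -> P1. 3 ppages; refcounts: pp0:2 pp1:2 pp2:2
Op 2: write(P1, v2, 169). refcount(pp2)=2>1 -> COPY to pp3. 4 ppages; refcounts: pp0:2 pp1:2 pp2:1 pp3:1
Op 3: write(P0, v0, 117). refcount(pp0)=2>1 -> COPY to pp4. 5 ppages; refcounts: pp0:1 pp1:2 pp2:1 pp3:1 pp4:1
Op 4: write(P0, v1, 110). refcount(pp1)=2>1 -> COPY to pp5. 6 ppages; refcounts: pp0:1 pp1:1 pp2:1 pp3:1 pp4:1 pp5:1
Op 5: fork(P1) -> P2. 6 ppages; refcounts: pp0:2 pp1:2 pp2:1 pp3:2 pp4:1 pp5:1
Op 6: write(P0, v0, 125). refcount(pp4)=1 -> write in place. 6 ppages; refcounts: pp0:2 pp1:2 pp2:1 pp3:2 pp4:1 pp5:1
Op 7: fork(P1) -> P3. 6 ppages; refcounts: pp0:3 pp1:3 pp2:1 pp3:3 pp4:1 pp5:1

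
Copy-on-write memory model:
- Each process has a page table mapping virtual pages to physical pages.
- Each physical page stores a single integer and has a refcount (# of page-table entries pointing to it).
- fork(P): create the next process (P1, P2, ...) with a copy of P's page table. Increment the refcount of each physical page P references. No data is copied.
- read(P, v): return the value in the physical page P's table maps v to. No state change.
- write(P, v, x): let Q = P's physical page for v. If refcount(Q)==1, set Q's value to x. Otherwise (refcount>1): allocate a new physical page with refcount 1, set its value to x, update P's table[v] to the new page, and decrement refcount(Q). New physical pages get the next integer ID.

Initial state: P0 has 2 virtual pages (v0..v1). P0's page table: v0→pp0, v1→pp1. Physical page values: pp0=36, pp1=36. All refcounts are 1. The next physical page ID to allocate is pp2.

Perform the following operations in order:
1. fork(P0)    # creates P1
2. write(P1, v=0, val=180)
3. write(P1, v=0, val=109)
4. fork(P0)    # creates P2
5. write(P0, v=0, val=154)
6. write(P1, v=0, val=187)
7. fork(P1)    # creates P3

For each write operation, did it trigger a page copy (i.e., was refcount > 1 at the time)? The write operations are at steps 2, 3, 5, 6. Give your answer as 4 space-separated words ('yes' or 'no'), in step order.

Op 1: fork(P0) -> P1. 2 ppages; refcounts: pp0:2 pp1:2
Op 2: write(P1, v0, 180). refcount(pp0)=2>1 -> COPY to pp2. 3 ppages; refcounts: pp0:1 pp1:2 pp2:1
Op 3: write(P1, v0, 109). refcount(pp2)=1 -> write in place. 3 ppages; refcounts: pp0:1 pp1:2 pp2:1
Op 4: fork(P0) -> P2. 3 ppages; refcounts: pp0:2 pp1:3 pp2:1
Op 5: write(P0, v0, 154). refcount(pp0)=2>1 -> COPY to pp3. 4 ppages; refcounts: pp0:1 pp1:3 pp2:1 pp3:1
Op 6: write(P1, v0, 187). refcount(pp2)=1 -> write in place. 4 ppages; refcounts: pp0:1 pp1:3 pp2:1 pp3:1
Op 7: fork(P1) -> P3. 4 ppages; refcounts: pp0:1 pp1:4 pp2:2 pp3:1

yes no yes no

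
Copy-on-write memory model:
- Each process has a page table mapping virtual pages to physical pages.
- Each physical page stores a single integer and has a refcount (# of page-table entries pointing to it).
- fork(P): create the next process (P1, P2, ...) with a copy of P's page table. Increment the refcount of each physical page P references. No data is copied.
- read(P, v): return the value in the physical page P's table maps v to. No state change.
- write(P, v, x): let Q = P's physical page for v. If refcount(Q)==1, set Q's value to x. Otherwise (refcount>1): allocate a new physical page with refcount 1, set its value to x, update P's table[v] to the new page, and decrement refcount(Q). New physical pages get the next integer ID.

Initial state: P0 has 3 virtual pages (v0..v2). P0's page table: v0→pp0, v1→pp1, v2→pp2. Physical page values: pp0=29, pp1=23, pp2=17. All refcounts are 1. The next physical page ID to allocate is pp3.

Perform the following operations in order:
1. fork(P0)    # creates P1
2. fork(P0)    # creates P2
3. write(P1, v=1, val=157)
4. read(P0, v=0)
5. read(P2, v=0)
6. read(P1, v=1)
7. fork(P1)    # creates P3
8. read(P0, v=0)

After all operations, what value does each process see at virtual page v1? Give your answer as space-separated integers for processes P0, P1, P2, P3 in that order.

Op 1: fork(P0) -> P1. 3 ppages; refcounts: pp0:2 pp1:2 pp2:2
Op 2: fork(P0) -> P2. 3 ppages; refcounts: pp0:3 pp1:3 pp2:3
Op 3: write(P1, v1, 157). refcount(pp1)=3>1 -> COPY to pp3. 4 ppages; refcounts: pp0:3 pp1:2 pp2:3 pp3:1
Op 4: read(P0, v0) -> 29. No state change.
Op 5: read(P2, v0) -> 29. No state change.
Op 6: read(P1, v1) -> 157. No state change.
Op 7: fork(P1) -> P3. 4 ppages; refcounts: pp0:4 pp1:2 pp2:4 pp3:2
Op 8: read(P0, v0) -> 29. No state change.
P0: v1 -> pp1 = 23
P1: v1 -> pp3 = 157
P2: v1 -> pp1 = 23
P3: v1 -> pp3 = 157

Answer: 23 157 23 157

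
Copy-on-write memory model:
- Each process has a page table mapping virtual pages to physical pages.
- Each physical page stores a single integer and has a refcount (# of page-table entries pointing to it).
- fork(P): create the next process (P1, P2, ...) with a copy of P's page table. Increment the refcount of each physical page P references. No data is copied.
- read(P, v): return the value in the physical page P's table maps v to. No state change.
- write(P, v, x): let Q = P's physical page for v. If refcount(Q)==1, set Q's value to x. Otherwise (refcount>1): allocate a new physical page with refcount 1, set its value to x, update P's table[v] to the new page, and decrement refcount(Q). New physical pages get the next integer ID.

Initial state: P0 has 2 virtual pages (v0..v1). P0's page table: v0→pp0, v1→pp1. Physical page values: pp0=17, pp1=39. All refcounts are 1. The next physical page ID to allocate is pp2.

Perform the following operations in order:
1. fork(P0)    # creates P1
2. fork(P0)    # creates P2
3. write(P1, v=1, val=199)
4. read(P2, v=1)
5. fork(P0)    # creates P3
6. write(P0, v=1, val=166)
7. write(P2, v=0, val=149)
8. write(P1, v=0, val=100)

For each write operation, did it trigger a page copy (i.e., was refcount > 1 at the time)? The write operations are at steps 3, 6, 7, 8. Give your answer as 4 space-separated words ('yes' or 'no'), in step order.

Op 1: fork(P0) -> P1. 2 ppages; refcounts: pp0:2 pp1:2
Op 2: fork(P0) -> P2. 2 ppages; refcounts: pp0:3 pp1:3
Op 3: write(P1, v1, 199). refcount(pp1)=3>1 -> COPY to pp2. 3 ppages; refcounts: pp0:3 pp1:2 pp2:1
Op 4: read(P2, v1) -> 39. No state change.
Op 5: fork(P0) -> P3. 3 ppages; refcounts: pp0:4 pp1:3 pp2:1
Op 6: write(P0, v1, 166). refcount(pp1)=3>1 -> COPY to pp3. 4 ppages; refcounts: pp0:4 pp1:2 pp2:1 pp3:1
Op 7: write(P2, v0, 149). refcount(pp0)=4>1 -> COPY to pp4. 5 ppages; refcounts: pp0:3 pp1:2 pp2:1 pp3:1 pp4:1
Op 8: write(P1, v0, 100). refcount(pp0)=3>1 -> COPY to pp5. 6 ppages; refcounts: pp0:2 pp1:2 pp2:1 pp3:1 pp4:1 pp5:1

yes yes yes yes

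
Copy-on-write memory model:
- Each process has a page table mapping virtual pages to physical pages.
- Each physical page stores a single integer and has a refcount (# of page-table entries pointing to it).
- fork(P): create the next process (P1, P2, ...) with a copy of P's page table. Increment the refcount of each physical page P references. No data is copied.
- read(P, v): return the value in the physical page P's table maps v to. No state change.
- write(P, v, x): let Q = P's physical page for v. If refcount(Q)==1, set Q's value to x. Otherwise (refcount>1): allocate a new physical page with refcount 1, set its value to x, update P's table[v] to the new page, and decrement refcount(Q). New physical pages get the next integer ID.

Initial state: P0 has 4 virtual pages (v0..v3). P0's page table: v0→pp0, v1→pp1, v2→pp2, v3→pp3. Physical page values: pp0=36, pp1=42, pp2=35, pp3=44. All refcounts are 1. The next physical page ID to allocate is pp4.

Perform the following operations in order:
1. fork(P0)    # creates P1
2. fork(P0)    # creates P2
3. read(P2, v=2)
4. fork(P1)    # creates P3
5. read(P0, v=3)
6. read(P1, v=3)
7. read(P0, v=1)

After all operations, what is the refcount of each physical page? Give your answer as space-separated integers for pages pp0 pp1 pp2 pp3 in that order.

Answer: 4 4 4 4

Derivation:
Op 1: fork(P0) -> P1. 4 ppages; refcounts: pp0:2 pp1:2 pp2:2 pp3:2
Op 2: fork(P0) -> P2. 4 ppages; refcounts: pp0:3 pp1:3 pp2:3 pp3:3
Op 3: read(P2, v2) -> 35. No state change.
Op 4: fork(P1) -> P3. 4 ppages; refcounts: pp0:4 pp1:4 pp2:4 pp3:4
Op 5: read(P0, v3) -> 44. No state change.
Op 6: read(P1, v3) -> 44. No state change.
Op 7: read(P0, v1) -> 42. No state change.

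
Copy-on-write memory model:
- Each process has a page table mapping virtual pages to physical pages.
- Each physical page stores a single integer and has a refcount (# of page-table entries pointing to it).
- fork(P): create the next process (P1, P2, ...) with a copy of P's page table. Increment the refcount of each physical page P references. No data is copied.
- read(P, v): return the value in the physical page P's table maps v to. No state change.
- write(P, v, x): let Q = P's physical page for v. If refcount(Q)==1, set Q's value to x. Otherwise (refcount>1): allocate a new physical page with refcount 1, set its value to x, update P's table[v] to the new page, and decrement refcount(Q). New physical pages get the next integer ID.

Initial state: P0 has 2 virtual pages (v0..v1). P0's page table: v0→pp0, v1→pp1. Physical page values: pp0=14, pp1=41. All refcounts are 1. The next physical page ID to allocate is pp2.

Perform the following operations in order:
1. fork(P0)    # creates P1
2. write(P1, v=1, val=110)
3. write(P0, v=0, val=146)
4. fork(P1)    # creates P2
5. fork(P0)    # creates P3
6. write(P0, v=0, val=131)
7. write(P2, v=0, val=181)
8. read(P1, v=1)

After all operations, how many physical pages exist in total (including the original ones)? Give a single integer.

Op 1: fork(P0) -> P1. 2 ppages; refcounts: pp0:2 pp1:2
Op 2: write(P1, v1, 110). refcount(pp1)=2>1 -> COPY to pp2. 3 ppages; refcounts: pp0:2 pp1:1 pp2:1
Op 3: write(P0, v0, 146). refcount(pp0)=2>1 -> COPY to pp3. 4 ppages; refcounts: pp0:1 pp1:1 pp2:1 pp3:1
Op 4: fork(P1) -> P2. 4 ppages; refcounts: pp0:2 pp1:1 pp2:2 pp3:1
Op 5: fork(P0) -> P3. 4 ppages; refcounts: pp0:2 pp1:2 pp2:2 pp3:2
Op 6: write(P0, v0, 131). refcount(pp3)=2>1 -> COPY to pp4. 5 ppages; refcounts: pp0:2 pp1:2 pp2:2 pp3:1 pp4:1
Op 7: write(P2, v0, 181). refcount(pp0)=2>1 -> COPY to pp5. 6 ppages; refcounts: pp0:1 pp1:2 pp2:2 pp3:1 pp4:1 pp5:1
Op 8: read(P1, v1) -> 110. No state change.

Answer: 6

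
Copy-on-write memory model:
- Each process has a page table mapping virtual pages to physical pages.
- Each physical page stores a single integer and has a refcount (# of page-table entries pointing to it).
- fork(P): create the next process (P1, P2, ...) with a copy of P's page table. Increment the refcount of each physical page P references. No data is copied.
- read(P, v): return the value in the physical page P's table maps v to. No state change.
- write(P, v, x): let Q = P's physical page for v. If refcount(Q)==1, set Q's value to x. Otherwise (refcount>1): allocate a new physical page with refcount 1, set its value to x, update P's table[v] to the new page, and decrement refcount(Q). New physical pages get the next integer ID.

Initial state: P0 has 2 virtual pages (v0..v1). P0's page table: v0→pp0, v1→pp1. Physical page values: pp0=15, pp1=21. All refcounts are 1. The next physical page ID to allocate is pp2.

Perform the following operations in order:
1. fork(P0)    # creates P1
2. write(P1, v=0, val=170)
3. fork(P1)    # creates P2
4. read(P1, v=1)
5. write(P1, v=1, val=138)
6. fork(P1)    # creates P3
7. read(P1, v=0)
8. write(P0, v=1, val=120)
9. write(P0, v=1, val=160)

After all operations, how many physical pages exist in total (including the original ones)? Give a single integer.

Answer: 5

Derivation:
Op 1: fork(P0) -> P1. 2 ppages; refcounts: pp0:2 pp1:2
Op 2: write(P1, v0, 170). refcount(pp0)=2>1 -> COPY to pp2. 3 ppages; refcounts: pp0:1 pp1:2 pp2:1
Op 3: fork(P1) -> P2. 3 ppages; refcounts: pp0:1 pp1:3 pp2:2
Op 4: read(P1, v1) -> 21. No state change.
Op 5: write(P1, v1, 138). refcount(pp1)=3>1 -> COPY to pp3. 4 ppages; refcounts: pp0:1 pp1:2 pp2:2 pp3:1
Op 6: fork(P1) -> P3. 4 ppages; refcounts: pp0:1 pp1:2 pp2:3 pp3:2
Op 7: read(P1, v0) -> 170. No state change.
Op 8: write(P0, v1, 120). refcount(pp1)=2>1 -> COPY to pp4. 5 ppages; refcounts: pp0:1 pp1:1 pp2:3 pp3:2 pp4:1
Op 9: write(P0, v1, 160). refcount(pp4)=1 -> write in place. 5 ppages; refcounts: pp0:1 pp1:1 pp2:3 pp3:2 pp4:1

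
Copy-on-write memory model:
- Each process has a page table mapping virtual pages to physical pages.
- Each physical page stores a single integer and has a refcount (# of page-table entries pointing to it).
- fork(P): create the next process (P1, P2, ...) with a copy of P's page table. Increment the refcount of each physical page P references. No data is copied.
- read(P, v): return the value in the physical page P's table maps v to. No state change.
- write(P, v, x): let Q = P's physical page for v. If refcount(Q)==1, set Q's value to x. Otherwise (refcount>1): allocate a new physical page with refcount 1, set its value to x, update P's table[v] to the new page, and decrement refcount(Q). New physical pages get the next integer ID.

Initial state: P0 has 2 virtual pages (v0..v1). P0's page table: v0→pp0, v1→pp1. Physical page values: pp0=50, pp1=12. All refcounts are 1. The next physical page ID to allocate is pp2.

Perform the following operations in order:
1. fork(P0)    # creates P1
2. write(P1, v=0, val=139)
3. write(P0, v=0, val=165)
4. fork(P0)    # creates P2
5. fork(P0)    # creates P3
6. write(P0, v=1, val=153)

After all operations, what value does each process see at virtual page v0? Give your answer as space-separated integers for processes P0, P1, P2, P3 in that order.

Answer: 165 139 165 165

Derivation:
Op 1: fork(P0) -> P1. 2 ppages; refcounts: pp0:2 pp1:2
Op 2: write(P1, v0, 139). refcount(pp0)=2>1 -> COPY to pp2. 3 ppages; refcounts: pp0:1 pp1:2 pp2:1
Op 3: write(P0, v0, 165). refcount(pp0)=1 -> write in place. 3 ppages; refcounts: pp0:1 pp1:2 pp2:1
Op 4: fork(P0) -> P2. 3 ppages; refcounts: pp0:2 pp1:3 pp2:1
Op 5: fork(P0) -> P3. 3 ppages; refcounts: pp0:3 pp1:4 pp2:1
Op 6: write(P0, v1, 153). refcount(pp1)=4>1 -> COPY to pp3. 4 ppages; refcounts: pp0:3 pp1:3 pp2:1 pp3:1
P0: v0 -> pp0 = 165
P1: v0 -> pp2 = 139
P2: v0 -> pp0 = 165
P3: v0 -> pp0 = 165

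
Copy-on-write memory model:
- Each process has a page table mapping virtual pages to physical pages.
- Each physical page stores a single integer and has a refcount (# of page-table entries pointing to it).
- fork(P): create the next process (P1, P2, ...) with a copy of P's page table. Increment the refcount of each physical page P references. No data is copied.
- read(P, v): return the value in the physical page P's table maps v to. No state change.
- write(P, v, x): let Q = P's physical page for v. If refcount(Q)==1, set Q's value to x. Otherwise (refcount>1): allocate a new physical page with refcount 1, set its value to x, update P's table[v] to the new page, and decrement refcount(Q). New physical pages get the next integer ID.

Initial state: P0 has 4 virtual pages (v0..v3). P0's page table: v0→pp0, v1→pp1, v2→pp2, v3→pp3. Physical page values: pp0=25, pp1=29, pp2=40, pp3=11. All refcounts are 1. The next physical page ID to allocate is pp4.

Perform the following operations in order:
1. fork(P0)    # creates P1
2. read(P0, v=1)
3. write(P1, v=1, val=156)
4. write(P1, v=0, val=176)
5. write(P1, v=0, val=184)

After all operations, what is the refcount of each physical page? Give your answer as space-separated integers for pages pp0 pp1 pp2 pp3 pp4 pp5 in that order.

Answer: 1 1 2 2 1 1

Derivation:
Op 1: fork(P0) -> P1. 4 ppages; refcounts: pp0:2 pp1:2 pp2:2 pp3:2
Op 2: read(P0, v1) -> 29. No state change.
Op 3: write(P1, v1, 156). refcount(pp1)=2>1 -> COPY to pp4. 5 ppages; refcounts: pp0:2 pp1:1 pp2:2 pp3:2 pp4:1
Op 4: write(P1, v0, 176). refcount(pp0)=2>1 -> COPY to pp5. 6 ppages; refcounts: pp0:1 pp1:1 pp2:2 pp3:2 pp4:1 pp5:1
Op 5: write(P1, v0, 184). refcount(pp5)=1 -> write in place. 6 ppages; refcounts: pp0:1 pp1:1 pp2:2 pp3:2 pp4:1 pp5:1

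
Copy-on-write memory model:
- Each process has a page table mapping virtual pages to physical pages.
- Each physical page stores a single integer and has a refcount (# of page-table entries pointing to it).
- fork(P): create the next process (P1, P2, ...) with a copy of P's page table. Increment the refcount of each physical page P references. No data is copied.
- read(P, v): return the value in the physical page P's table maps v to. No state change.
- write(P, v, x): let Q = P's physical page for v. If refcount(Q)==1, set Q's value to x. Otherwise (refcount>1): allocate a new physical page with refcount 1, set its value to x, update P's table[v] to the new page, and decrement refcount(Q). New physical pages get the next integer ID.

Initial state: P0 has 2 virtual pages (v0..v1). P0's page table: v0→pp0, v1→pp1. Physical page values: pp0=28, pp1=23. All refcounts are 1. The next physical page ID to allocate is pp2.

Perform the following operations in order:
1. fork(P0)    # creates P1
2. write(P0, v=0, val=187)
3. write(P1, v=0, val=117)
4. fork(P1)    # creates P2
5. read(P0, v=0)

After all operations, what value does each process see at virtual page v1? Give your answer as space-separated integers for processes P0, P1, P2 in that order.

Op 1: fork(P0) -> P1. 2 ppages; refcounts: pp0:2 pp1:2
Op 2: write(P0, v0, 187). refcount(pp0)=2>1 -> COPY to pp2. 3 ppages; refcounts: pp0:1 pp1:2 pp2:1
Op 3: write(P1, v0, 117). refcount(pp0)=1 -> write in place. 3 ppages; refcounts: pp0:1 pp1:2 pp2:1
Op 4: fork(P1) -> P2. 3 ppages; refcounts: pp0:2 pp1:3 pp2:1
Op 5: read(P0, v0) -> 187. No state change.
P0: v1 -> pp1 = 23
P1: v1 -> pp1 = 23
P2: v1 -> pp1 = 23

Answer: 23 23 23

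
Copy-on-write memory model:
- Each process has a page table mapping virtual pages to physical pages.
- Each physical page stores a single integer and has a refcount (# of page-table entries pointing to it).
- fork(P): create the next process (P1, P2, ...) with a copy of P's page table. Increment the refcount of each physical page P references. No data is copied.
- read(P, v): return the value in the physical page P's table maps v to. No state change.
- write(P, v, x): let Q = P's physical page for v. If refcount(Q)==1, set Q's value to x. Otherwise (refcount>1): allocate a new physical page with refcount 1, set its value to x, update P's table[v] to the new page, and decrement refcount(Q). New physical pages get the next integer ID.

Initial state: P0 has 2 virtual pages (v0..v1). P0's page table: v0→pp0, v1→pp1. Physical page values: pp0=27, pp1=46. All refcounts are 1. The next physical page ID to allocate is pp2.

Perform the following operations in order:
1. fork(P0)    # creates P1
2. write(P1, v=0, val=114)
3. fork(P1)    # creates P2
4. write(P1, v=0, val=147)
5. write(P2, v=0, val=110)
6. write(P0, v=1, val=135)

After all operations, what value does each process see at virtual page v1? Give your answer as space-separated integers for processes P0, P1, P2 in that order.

Answer: 135 46 46

Derivation:
Op 1: fork(P0) -> P1. 2 ppages; refcounts: pp0:2 pp1:2
Op 2: write(P1, v0, 114). refcount(pp0)=2>1 -> COPY to pp2. 3 ppages; refcounts: pp0:1 pp1:2 pp2:1
Op 3: fork(P1) -> P2. 3 ppages; refcounts: pp0:1 pp1:3 pp2:2
Op 4: write(P1, v0, 147). refcount(pp2)=2>1 -> COPY to pp3. 4 ppages; refcounts: pp0:1 pp1:3 pp2:1 pp3:1
Op 5: write(P2, v0, 110). refcount(pp2)=1 -> write in place. 4 ppages; refcounts: pp0:1 pp1:3 pp2:1 pp3:1
Op 6: write(P0, v1, 135). refcount(pp1)=3>1 -> COPY to pp4. 5 ppages; refcounts: pp0:1 pp1:2 pp2:1 pp3:1 pp4:1
P0: v1 -> pp4 = 135
P1: v1 -> pp1 = 46
P2: v1 -> pp1 = 46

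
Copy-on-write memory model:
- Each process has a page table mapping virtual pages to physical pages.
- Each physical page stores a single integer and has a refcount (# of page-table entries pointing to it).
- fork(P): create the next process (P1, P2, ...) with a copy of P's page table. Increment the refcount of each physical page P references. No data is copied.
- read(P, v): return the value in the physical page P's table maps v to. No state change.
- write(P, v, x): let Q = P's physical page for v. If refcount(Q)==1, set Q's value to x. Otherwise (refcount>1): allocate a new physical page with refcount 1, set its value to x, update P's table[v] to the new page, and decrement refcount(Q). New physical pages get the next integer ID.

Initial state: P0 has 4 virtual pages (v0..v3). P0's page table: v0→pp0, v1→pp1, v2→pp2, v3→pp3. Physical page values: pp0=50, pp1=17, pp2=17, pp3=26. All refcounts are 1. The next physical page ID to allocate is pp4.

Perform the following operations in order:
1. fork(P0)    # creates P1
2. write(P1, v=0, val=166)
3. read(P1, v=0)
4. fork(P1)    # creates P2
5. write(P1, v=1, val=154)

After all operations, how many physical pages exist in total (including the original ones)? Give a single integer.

Op 1: fork(P0) -> P1. 4 ppages; refcounts: pp0:2 pp1:2 pp2:2 pp3:2
Op 2: write(P1, v0, 166). refcount(pp0)=2>1 -> COPY to pp4. 5 ppages; refcounts: pp0:1 pp1:2 pp2:2 pp3:2 pp4:1
Op 3: read(P1, v0) -> 166. No state change.
Op 4: fork(P1) -> P2. 5 ppages; refcounts: pp0:1 pp1:3 pp2:3 pp3:3 pp4:2
Op 5: write(P1, v1, 154). refcount(pp1)=3>1 -> COPY to pp5. 6 ppages; refcounts: pp0:1 pp1:2 pp2:3 pp3:3 pp4:2 pp5:1

Answer: 6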